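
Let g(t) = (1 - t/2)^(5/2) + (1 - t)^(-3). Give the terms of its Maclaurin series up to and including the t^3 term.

Add the two expansions coefficient-wise.
g(0) = 2
g′(0) = 7/4
g′′(0) = 207/16
g′′′(0) = 3825/64
The Taylor polynomial is Σ g^(k)(0)/k! · t^k.

1275*t^3/128 + 207*t^2/32 + 7*t/4 + 2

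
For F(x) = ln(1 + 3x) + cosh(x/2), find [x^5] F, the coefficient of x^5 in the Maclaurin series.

243/5

Combine the two series term by term.
So c_5 = F^(5)(0)/5! = 243/5.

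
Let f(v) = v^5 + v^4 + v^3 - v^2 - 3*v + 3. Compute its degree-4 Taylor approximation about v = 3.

16*(v - 3)^4 + 103*(v - 3)^3 + 332*(v - 3)^2 + 531*(v - 3) + 336

Compute the successive derivatives at the expansion point and divide by k!.
f(3) = 336
f′(3) = 531
f′′(3) = 664
f′′′(3) = 618
f^(4)(3) = 384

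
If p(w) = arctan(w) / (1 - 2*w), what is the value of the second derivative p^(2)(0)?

4

Multiply the numerator's expansion by the denominator's geometric series.
The coefficient of w^2 in the expansion is 2, so p′′(0) = 2! * (2) = 4.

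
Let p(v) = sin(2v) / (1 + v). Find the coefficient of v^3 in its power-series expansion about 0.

Write out both Maclaurin series and multiply, keeping only the needed powers.
p(0) = 0
p′(0) = 2
p′′(0) = -4
p′′′(0) = 4
Dividing each by k! gives the coefficients c_0, ..., c_3.

2/3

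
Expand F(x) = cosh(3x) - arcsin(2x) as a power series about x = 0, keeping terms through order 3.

Expand each term separately and add.

-4*x^3/3 + 9*x^2/2 - 2*x + 1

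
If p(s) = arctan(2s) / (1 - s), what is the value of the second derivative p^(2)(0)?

4

Write out both Maclaurin series and multiply, keeping only the needed powers.
From the series, [s^2] p = 2; multiply by 2! = 2 to get 4.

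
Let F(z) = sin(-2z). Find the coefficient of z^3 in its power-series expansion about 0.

[z^0] = 0;  [z^1] = -2;  [z^2] = 0;  [z^3] = 4/3.
So c_3 = F′′′(0)/3! = 4/3.

4/3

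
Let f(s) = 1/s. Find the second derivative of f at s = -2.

The coefficient of (s + 2)^2 in the expansion is -1/8, so f′′(-2) = 2! * (-1/8) = -1/4.

-1/4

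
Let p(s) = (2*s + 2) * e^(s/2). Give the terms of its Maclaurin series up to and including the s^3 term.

Distribute the polynomial across the series and collect like powers.
p(0) = 2
p′(0) = 3
p′′(0) = 5/2
p′′′(0) = 7/4

7*s^3/24 + 5*s^2/4 + 3*s + 2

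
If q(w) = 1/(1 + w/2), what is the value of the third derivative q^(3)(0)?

-3/4

From the series, [w^3] q = -1/8; multiply by 3! = 6 to get -3/4.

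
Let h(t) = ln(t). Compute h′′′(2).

From the series, [(t - 2)^3] h = 1/24; multiply by 3! = 6 to get 1/4.

1/4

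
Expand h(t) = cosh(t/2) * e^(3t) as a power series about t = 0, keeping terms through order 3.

Multiply the two series term by term and collect like powers.

39*t^3/8 + 37*t^2/8 + 3*t + 1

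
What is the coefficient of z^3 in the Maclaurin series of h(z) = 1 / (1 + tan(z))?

-4/3

Expand as Σ (-1)^k u^k with u equal to the inner function's series.
h(0) = 1
h′(0) = -1
h′′(0) = 2
h′′′(0) = -8
So c_3 = h′′′(0)/3! = -4/3.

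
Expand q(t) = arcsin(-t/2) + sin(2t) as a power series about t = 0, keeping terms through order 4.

Expand each term separately and add.
q(0) = 0
q′(0) = 3/2
q′′(0) = 0
q′′′(0) = -65/8
q^(4)(0) = 0

-65*t^3/48 + 3*t/2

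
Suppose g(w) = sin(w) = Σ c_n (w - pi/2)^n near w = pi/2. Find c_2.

Compute the successive derivatives at the expansion point and divide by k!.
g(pi/2) = 1
g′(pi/2) = 0
g′′(pi/2) = -1
Then c_k = g^(k)(pi/2)/k! gives each Taylor coefficient.

-1/2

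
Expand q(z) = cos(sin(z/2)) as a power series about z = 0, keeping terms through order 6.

-37*z^6/46080 + 5*z^4/384 - z^2/8 + 1

Compose series: expand the inner function first, then feed it into the outer expansion.
q(0) = 1
q′(0) = 0
q′′(0) = -1/4
q′′′(0) = 0
q^(4)(0) = 5/16
q^(5)(0) = 0
q^(6)(0) = -37/64
Then c_k = q^(k)(0)/k! gives each Taylor coefficient.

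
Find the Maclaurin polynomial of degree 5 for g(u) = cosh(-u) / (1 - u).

37*u^5/24 + 37*u^4/24 + 3*u^3/2 + 3*u^2/2 + u + 1

Expand each factor separately, then convolve coefficients.
g(0) = 1
g′(0) = 1
g′′(0) = 3
g′′′(0) = 9
g^(4)(0) = 37
g^(5)(0) = 185
The Taylor polynomial is Σ g^(k)(0)/k! · u^k.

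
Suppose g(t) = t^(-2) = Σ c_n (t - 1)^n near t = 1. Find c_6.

Differentiate repeatedly and evaluate at the center.
g(1) = 1
g′(1) = -2
g′′(1) = 6
g′′′(1) = -24
g^(4)(1) = 120
g^(5)(1) = -720
g^(6)(1) = 5040
So c_6 = g^(6)(1)/6! = 7.

7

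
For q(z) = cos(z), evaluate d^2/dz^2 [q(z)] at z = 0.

Use the known series and substitute for the argument.
From the series, [z^2] q = -1/2; multiply by 2! = 2 to get -1.

-1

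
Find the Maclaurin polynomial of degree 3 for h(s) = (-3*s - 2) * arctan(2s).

Shift and add copies of the series according to the polynomial's terms.
h(0) = 0
h′(0) = -4
h′′(0) = -12
h′′′(0) = 32

16*s^3/3 - 6*s^2 - 4*s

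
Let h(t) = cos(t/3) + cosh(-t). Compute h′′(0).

8/9

Combine the two series term by term.
The coefficient of t^2 in the expansion is 4/9, so h′′(0) = 2! * (4/9) = 8/9.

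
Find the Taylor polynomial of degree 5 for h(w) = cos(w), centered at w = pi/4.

h(pi/4) = sqrt(2)/2
h′(pi/4) = -sqrt(2)/2
h′′(pi/4) = -sqrt(2)/2
h′′′(pi/4) = sqrt(2)/2
h^(4)(pi/4) = sqrt(2)/2
h^(5)(pi/4) = -sqrt(2)/2

-sqrt(2)*(w - pi/4)^5/240 + sqrt(2)*(w - pi/4)^4/48 + sqrt(2)*(w - pi/4)^3/12 - sqrt(2)*(w - pi/4)^2/4 - sqrt(2)*(w - pi/4)/2 + sqrt(2)/2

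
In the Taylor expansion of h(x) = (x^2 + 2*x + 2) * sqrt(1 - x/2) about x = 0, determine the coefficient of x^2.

Shift and add copies of the series according to the polynomial's terms.
h(0) = 2
h′(0) = 3/2
h′′(0) = 7/8
Dividing each by k! gives the coefficients c_0, ..., c_2.

7/16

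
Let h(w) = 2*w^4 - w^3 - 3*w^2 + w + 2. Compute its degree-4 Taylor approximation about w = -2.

[(w + 2)^0] = 28;  [(w + 2)^1] = -63;  [(w + 2)^2] = 51;  [(w + 2)^3] = -17;  [(w + 2)^4] = 2.

2*(w + 2)^4 - 17*(w + 2)^3 + 51*(w + 2)^2 - 63*(w + 2) + 28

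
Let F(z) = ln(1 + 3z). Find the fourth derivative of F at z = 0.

-486

The coefficient of z^4 in the expansion is -81/4, so F^(4)(0) = 4! * (-81/4) = -486.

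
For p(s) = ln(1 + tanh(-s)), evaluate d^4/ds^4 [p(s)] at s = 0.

Let u equal the inner series; expand the outer function in u and truncate.
From the series, [s^4] p = 1/12; multiply by 4! = 24 to get 2.

2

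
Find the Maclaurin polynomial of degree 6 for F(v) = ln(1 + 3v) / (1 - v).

Write out both Maclaurin series and multiply, keeping only the needed powers.

-1713*v^6/20 + 717*v^5/20 - 51*v^4/4 + 15*v^3/2 - 3*v^2/2 + 3*v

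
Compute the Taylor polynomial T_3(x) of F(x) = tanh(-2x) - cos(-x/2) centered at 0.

8*x^3/3 + x^2/8 - 2*x - 1

Expand each term separately and add.
F(0) = -1
F′(0) = -2
F′′(0) = 1/4
F′′′(0) = 16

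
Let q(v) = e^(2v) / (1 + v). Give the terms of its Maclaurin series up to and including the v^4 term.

v^4/3 + v^3/3 + v^2 + v + 1

Multiply the two series term by term and collect like powers.
q(0) = 1
q′(0) = 1
q′′(0) = 2
q′′′(0) = 2
q^(4)(0) = 8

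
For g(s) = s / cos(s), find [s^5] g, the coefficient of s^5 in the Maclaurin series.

5/24

Write the quotient as an unknown series and match coefficients against numerator = denominator · series.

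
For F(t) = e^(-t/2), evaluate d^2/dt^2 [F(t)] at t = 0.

1/4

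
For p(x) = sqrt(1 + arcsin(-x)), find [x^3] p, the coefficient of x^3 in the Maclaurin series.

Plug the Maclaurin series of the inner function into that of the outer and collect terms.
p(0) = 1
p′(0) = -1/2
p′′(0) = -1/4
p′′′(0) = -7/8
So c_3 = p′′′(0)/3! = -7/48.

-7/48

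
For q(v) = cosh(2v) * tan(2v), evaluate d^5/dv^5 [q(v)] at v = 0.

1312

Expand each factor separately, then convolve coefficients.
The coefficient of v^5 in the expansion is 164/15, so q^(5)(0) = 5! * (164/15) = 1312.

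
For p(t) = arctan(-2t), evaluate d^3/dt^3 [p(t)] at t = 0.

16

From the series, [t^3] p = 8/3; multiply by 3! = 6 to get 16.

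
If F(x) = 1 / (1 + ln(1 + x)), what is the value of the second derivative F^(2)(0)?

Expand as Σ (-1)^k u^k with u equal to the inner function's series.
The coefficient of x^2 in the expansion is 3/2, so F′′(0) = 2! * (3/2) = 3.

3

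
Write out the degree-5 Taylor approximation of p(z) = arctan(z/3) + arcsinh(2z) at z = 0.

2917*z^5/1215 - 109*z^3/81 + 7*z/3

Combine the two series term by term.
p(0) = 0
p′(0) = 7/3
p′′(0) = 0
p′′′(0) = -218/27
p^(4)(0) = 0
p^(5)(0) = 23336/81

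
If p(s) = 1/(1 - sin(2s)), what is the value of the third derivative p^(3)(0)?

40

Compose series: expand the inner function first, then feed it into the outer expansion.
The coefficient of s^3 in the expansion is 20/3, so p′′′(0) = 3! * (20/3) = 40.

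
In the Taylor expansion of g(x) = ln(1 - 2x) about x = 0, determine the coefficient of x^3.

[x^0] = 0;  [x^1] = -2;  [x^2] = -2;  [x^3] = -8/3.

-8/3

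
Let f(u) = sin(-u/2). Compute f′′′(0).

1/8

The coefficient of u^3 in the expansion is 1/48, so f′′′(0) = 3! * (1/48) = 1/8.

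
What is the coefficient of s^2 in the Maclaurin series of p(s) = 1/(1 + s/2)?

1/4

Differentiate repeatedly and evaluate at the center.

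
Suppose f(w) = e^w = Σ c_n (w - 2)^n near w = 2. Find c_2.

Use the known series and substitute for the argument.
f(2) = e^(2)
f′(2) = e^(2)
f′′(2) = e^(2)

e^(2)/2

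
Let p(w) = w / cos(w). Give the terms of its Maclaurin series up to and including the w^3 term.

Divide the numerator series by the denominator series (power-series long division).

w^3/2 + w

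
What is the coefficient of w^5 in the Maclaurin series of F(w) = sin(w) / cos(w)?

2/15

Write the quotient as an unknown series and match coefficients against numerator = denominator · series.
F(0) = 0
F′(0) = 1
F′′(0) = 0
F′′′(0) = 2
F^(4)(0) = 0
F^(5)(0) = 16
So c_5 = F^(5)(0)/5! = 2/15.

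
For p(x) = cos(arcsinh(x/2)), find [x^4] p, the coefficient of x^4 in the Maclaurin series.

5/384

Plug the Maclaurin series of the inner function into that of the outer and collect terms.
p(0) = 1
p′(0) = 0
p′′(0) = -1/4
p′′′(0) = 0
p^(4)(0) = 5/16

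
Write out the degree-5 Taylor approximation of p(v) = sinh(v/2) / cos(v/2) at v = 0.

Write the quotient as an unknown series and match coefficients against numerator = denominator · series.

3*v^5/320 + v^3/12 + v/2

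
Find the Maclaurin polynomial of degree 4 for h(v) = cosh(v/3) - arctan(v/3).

Combine the two series term by term.

v^4/1944 + v^3/81 + v^2/18 - v/3 + 1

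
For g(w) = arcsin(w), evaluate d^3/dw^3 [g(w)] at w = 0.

1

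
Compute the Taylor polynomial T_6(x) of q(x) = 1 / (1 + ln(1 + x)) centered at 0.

Write 1/(1+u) = 1 - u + u^2 - u^3 + ... and substitute the series for u.
[x^0] = 1;  [x^1] = -1;  [x^2] = 3/2;  [x^3] = -7/3;  [x^4] = 11/3;  [x^5] = -347/60;  [x^6] = 3289/360.

3289*x^6/360 - 347*x^5/60 + 11*x^4/3 - 7*x^3/3 + 3*x^2/2 - x + 1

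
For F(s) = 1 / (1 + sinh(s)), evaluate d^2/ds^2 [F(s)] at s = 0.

Use the geometric series for the reciprocal, then substitute.
From the series, [s^2] F = 1; multiply by 2! = 2 to get 2.

2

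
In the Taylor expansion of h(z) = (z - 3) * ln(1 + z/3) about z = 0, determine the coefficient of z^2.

1/2

Multiply each power in the prefactor through the base expansion.
So c_2 = h′′(0)/2! = 1/2.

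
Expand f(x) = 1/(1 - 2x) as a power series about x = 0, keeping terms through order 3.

f(0) = 1
f′(0) = 2
f′′(0) = 8
f′′′(0) = 48
Then c_k = f^(k)(0)/k! gives each Taylor coefficient.

8*x^3 + 4*x^2 + 2*x + 1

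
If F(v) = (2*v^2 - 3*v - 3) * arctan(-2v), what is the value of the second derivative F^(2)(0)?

Shift and add copies of the series according to the polynomial's terms.
The coefficient of v^2 in the expansion is 6, so F′′(0) = 2! * (6) = 12.

12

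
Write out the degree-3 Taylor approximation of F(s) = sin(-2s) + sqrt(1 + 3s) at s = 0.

Add the two expansions coefficient-wise.
F(0) = 1
F′(0) = -1/2
F′′(0) = -9/4
F′′′(0) = 145/8

145*s^3/48 - 9*s^2/8 - s/2 + 1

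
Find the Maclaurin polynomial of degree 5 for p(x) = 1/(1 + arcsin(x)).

-63*x^5/40 + 4*x^4/3 - 7*x^3/6 + x^2 - x + 1

Plug the Maclaurin series of the inner function into that of the outer and collect terms.
p(0) = 1
p′(0) = -1
p′′(0) = 2
p′′′(0) = -7
p^(4)(0) = 32
p^(5)(0) = -189
The Taylor polynomial is Σ p^(k)(0)/k! · x^k.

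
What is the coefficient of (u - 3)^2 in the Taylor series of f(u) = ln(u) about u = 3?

-1/18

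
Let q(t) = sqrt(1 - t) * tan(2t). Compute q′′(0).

Expand each factor separately, then convolve coefficients.
From the series, [t^2] q = -1; multiply by 2! = 2 to get -2.

-2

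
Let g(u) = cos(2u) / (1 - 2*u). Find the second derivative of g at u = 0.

4

Expand 1/(denominator) as a geometric series and multiply by the numerator's series.
From the series, [u^2] g = 2; multiply by 2! = 2 to get 4.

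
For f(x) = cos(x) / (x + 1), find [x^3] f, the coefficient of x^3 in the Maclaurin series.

Multiply the numerator's expansion by the denominator's geometric series.
So c_3 = f′′′(0)/3! = -1/2.

-1/2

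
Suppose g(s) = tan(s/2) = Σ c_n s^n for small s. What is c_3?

[s^0] = 0;  [s^1] = 1/2;  [s^2] = 0;  [s^3] = 1/24.
So c_3 = g′′′(0)/3! = 1/24.

1/24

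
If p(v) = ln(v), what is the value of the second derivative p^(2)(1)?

The coefficient of (v - 1)^2 in the expansion is -1/2, so p′′(1) = 2! * (-1/2) = -1.

-1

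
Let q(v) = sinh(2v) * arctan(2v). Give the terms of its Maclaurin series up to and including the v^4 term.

-8*v^4/3 + 4*v^2

Write out both Maclaurin series and multiply, keeping only the needed powers.
q(0) = 0
q′(0) = 0
q′′(0) = 8
q′′′(0) = 0
q^(4)(0) = -64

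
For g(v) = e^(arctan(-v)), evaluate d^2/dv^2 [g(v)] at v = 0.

1

Compose series: expand the inner function first, then feed it into the outer expansion.
From the series, [v^2] g = 1/2; multiply by 2! = 2 to get 1.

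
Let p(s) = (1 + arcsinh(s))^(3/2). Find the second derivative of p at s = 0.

Substitute the inner expansion into the outer series and collect powers.
The coefficient of s^2 in the expansion is 3/8, so p′′(0) = 2! * (3/8) = 3/4.

3/4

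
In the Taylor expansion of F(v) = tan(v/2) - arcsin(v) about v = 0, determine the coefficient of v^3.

-1/8

Combine the two series term by term.
F(0) = 0
F′(0) = -1/2
F′′(0) = 0
F′′′(0) = -3/4
So c_3 = F′′′(0)/3! = -1/8.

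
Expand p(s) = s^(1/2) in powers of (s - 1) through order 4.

p(1) = 1
p′(1) = 1/2
p′′(1) = -1/4
p′′′(1) = 3/8
p^(4)(1) = -15/16
Then c_k = p^(k)(1)/k! gives each Taylor coefficient.

-5*(s - 1)^4/128 + (s - 1)^3/16 - (s - 1)^2/8 + (s - 1)/2 + 1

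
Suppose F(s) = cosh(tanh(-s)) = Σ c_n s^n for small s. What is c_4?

Plug the Maclaurin series of the inner function into that of the outer and collect terms.
[s^0] = 1;  [s^1] = 0;  [s^2] = 1/2;  [s^3] = 0;  [s^4] = -7/24.
So c_4 = F^(4)(0)/4! = -7/24.

-7/24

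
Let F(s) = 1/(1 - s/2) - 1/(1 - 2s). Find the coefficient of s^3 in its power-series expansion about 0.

Expand each term separately and add.
F(0) = 0
F′(0) = -3/2
F′′(0) = -15/2
F′′′(0) = -189/4
So c_3 = F′′′(0)/3! = -63/8.

-63/8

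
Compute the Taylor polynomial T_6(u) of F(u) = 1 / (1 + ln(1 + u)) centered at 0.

Write 1/(1+u) = 1 - u + u^2 - u^3 + ... and substitute the series for u.
F(0) = 1
F′(0) = -1
F′′(0) = 3
F′′′(0) = -14
F^(4)(0) = 88
F^(5)(0) = -694
F^(6)(0) = 6578

3289*u^6/360 - 347*u^5/60 + 11*u^4/3 - 7*u^3/3 + 3*u^2/2 - u + 1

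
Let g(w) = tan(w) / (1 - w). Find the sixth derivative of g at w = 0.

Take the Cauchy product of the two expansions.
The coefficient of w^6 in the expansion is 22/15, so g^(6)(0) = 6! * (22/15) = 1056.

1056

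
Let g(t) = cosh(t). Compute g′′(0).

The coefficient of t^2 in the expansion is 1/2, so g′′(0) = 2! * (1/2) = 1.

1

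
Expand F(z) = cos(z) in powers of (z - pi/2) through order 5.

Differentiate repeatedly and evaluate at the center.
[(z - pi/2)^0] = 0;  [(z - pi/2)^1] = -1;  [(z - pi/2)^2] = 0;  [(z - pi/2)^3] = 1/6;  [(z - pi/2)^4] = 0;  [(z - pi/2)^5] = -1/120.

-(z - pi/2)^5/120 + (z - pi/2)^3/6 - (z - pi/2)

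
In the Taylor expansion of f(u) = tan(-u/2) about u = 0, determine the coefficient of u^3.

-1/24

Apply the Taylor formula c_k = f^(k)(a)/k!.
f(0) = 0
f′(0) = -1/2
f′′(0) = 0
f′′′(0) = -1/4
Dividing each by k! gives the coefficients c_0, ..., c_3.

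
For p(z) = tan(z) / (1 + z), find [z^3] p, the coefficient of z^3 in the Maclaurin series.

4/3

Expand each factor separately, then convolve coefficients.
p(0) = 0
p′(0) = 1
p′′(0) = -2
p′′′(0) = 8
So c_3 = p′′′(0)/3! = 4/3.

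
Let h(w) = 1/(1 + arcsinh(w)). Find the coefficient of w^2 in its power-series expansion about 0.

1

Plug the Maclaurin series of the inner function into that of the outer and collect terms.
h(0) = 1
h′(0) = -1
h′′(0) = 2
So c_2 = h′′(0)/2! = 1.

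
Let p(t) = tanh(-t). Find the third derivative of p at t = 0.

2

Use the known series and substitute for the argument.
From the series, [t^3] p = 1/3; multiply by 3! = 6 to get 2.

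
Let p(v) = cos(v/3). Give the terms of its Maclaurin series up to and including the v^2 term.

1 - v^2/18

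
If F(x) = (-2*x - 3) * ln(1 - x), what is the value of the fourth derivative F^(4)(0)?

Multiply each power in the prefactor through the base expansion.
The coefficient of x^4 in the expansion is 17/12, so F^(4)(0) = 4! * (17/12) = 34.

34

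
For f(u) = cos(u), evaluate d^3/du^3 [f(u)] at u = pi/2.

From the series, [(u - pi/2)^3] f = 1/6; multiply by 3! = 6 to get 1.

1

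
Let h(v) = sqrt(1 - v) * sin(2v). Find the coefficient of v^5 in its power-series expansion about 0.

341/960

Expand each factor separately, then convolve coefficients.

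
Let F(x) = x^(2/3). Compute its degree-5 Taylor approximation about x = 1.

14*(x - 1)^5/729 - 7*(x - 1)^4/243 + 4*(x - 1)^3/81 - (x - 1)^2/9 + 2*(x - 1)/3 + 1

F(1) = 1
F′(1) = 2/3
F′′(1) = -2/9
F′′′(1) = 8/27
F^(4)(1) = -56/81
F^(5)(1) = 560/243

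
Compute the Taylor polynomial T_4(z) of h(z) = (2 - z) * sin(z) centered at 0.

z^4/6 - z^3/3 - z^2 + 2*z

Shift and add copies of the series according to the polynomial's terms.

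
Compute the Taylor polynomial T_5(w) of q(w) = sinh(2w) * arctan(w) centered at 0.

2*w^4/3 + 2*w^2

Take the Cauchy product of the two expansions.
q(0) = 0
q′(0) = 0
q′′(0) = 4
q′′′(0) = 0
q^(4)(0) = 16
q^(5)(0) = 0
The Taylor polynomial is Σ q^(k)(0)/k! · w^k.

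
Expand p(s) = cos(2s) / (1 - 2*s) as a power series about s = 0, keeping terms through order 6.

Expand 1/(denominator) as a geometric series and multiply by the numerator's series.
p(0) = 1
p′(0) = 2
p′′(0) = 4
p′′′(0) = 24
p^(4)(0) = 208
p^(5)(0) = 2080
p^(6)(0) = 24896
Then c_k = p^(k)(0)/k! gives each Taylor coefficient.

1556*s^6/45 + 52*s^5/3 + 26*s^4/3 + 4*s^3 + 2*s^2 + 2*s + 1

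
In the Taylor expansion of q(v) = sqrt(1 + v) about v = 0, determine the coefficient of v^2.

q(0) = 1
q′(0) = 1/2
q′′(0) = -1/4

-1/8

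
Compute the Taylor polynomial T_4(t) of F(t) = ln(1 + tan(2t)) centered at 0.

-28*t^4/3 + 16*t^3/3 - 2*t^2 + 2*t

Compose series: expand the inner function first, then feed it into the outer expansion.
[t^0] = 0;  [t^1] = 2;  [t^2] = -2;  [t^3] = 16/3;  [t^4] = -28/3.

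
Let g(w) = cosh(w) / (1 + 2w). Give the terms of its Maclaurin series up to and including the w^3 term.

Take the Cauchy product of the two expansions.
g(0) = 1
g′(0) = -2
g′′(0) = 9
g′′′(0) = -54

-9*w^3 + 9*w^2/2 - 2*w + 1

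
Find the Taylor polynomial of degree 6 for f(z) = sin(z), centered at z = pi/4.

Apply the Taylor formula c_k = f^(k)(a)/k!.
[(z - pi/4)^0] = sqrt(2)/2;  [(z - pi/4)^1] = sqrt(2)/2;  [(z - pi/4)^2] = -sqrt(2)/4;  [(z - pi/4)^3] = -sqrt(2)/12;  [(z - pi/4)^4] = sqrt(2)/48;  [(z - pi/4)^5] = sqrt(2)/240;  [(z - pi/4)^6] = -sqrt(2)/1440.

-sqrt(2)*(z - pi/4)^6/1440 + sqrt(2)*(z - pi/4)^5/240 + sqrt(2)*(z - pi/4)^4/48 - sqrt(2)*(z - pi/4)^3/12 - sqrt(2)*(z - pi/4)^2/4 + sqrt(2)*(z - pi/4)/2 + sqrt(2)/2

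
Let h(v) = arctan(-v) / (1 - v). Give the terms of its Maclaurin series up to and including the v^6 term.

Expand 1/(denominator) as a geometric series and multiply by the numerator's series.
h(0) = 0
h′(0) = -1
h′′(0) = -2
h′′′(0) = -4
h^(4)(0) = -16
h^(5)(0) = -104
h^(6)(0) = -624

-13*v^6/15 - 13*v^5/15 - 2*v^4/3 - 2*v^3/3 - v^2 - v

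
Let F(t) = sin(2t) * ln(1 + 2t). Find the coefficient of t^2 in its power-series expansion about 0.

Multiply the two series term by term and collect like powers.
F(0) = 0
F′(0) = 0
F′′(0) = 8
The Taylor polynomial is Σ F^(k)(0)/k! · t^k.

4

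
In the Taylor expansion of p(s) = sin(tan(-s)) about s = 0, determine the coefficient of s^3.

-1/6

Compose series: expand the inner function first, then feed it into the outer expansion.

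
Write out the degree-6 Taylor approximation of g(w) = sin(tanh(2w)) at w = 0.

148*w^5/15 - 4*w^3 + 2*w

Compose series: expand the inner function first, then feed it into the outer expansion.
g(0) = 0
g′(0) = 2
g′′(0) = 0
g′′′(0) = -24
g^(4)(0) = 0
g^(5)(0) = 1184
g^(6)(0) = 0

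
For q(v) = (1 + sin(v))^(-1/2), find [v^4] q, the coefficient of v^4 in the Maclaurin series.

Plug the Maclaurin series of the inner function into that of the outer and collect terms.
q(0) = 1
q′(0) = -1/2
q′′(0) = 3/4
q′′′(0) = -11/8
q^(4)(0) = 57/16
Dividing each by k! gives the coefficients c_0, ..., c_4.

19/128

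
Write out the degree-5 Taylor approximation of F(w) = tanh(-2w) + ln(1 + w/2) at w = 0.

Expand each term separately and add.
[w^0] = 0;  [w^1] = -3/2;  [w^2] = -1/8;  [w^3] = 65/24;  [w^4] = -1/64;  [w^5] = -409/96.

-409*w^5/96 - w^4/64 + 65*w^3/24 - w^2/8 - 3*w/2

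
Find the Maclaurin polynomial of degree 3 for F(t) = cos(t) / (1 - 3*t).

51*t^3/2 + 17*t^2/2 + 3*t + 1

Use 1/(1 - r) = Σ r^k on the denominator, then take the Cauchy product.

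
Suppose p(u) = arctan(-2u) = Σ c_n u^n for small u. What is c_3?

Use the known series and substitute for the argument.
[u^0] = 0;  [u^1] = -2;  [u^2] = 0;  [u^3] = 8/3.

8/3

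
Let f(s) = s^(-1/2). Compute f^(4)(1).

105/16

From the series, [(s - 1)^4] f = 35/128; multiply by 4! = 24 to get 105/16.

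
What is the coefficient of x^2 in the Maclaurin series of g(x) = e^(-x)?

g(0) = 1
g′(0) = -1
g′′(0) = 1

1/2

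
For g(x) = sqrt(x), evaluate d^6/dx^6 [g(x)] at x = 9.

-35/419904

From the series, [(x - 9)^6] g = -7/60466176; multiply by 6! = 720 to get -35/419904.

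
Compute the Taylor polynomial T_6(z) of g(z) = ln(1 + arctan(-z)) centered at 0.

-4*z^6/45 - z^5/15 + z^4/12 - z^2/2 - z

Plug the Maclaurin series of the inner function into that of the outer and collect terms.
[z^0] = 0;  [z^1] = -1;  [z^2] = -1/2;  [z^3] = 0;  [z^4] = 1/12;  [z^5] = -1/15;  [z^6] = -4/45.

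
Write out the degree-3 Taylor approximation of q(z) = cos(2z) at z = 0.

1 - 2*z^2

q(0) = 1
q′(0) = 0
q′′(0) = -4
q′′′(0) = 0
The Taylor polynomial is Σ q^(k)(0)/k! · z^k.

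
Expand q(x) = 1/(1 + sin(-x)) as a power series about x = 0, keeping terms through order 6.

Substitute the inner expansion into the outer series and collect powers.
q(0) = 1
q′(0) = 1
q′′(0) = 2
q′′′(0) = 5
q^(4)(0) = 16
q^(5)(0) = 61
q^(6)(0) = 272

17*x^6/45 + 61*x^5/120 + 2*x^4/3 + 5*x^3/6 + x^2 + x + 1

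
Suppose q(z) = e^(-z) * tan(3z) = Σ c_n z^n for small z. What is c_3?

21/2

Multiply the two series term by term and collect like powers.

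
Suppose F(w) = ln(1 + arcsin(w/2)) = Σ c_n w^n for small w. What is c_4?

-5/192

Substitute the inner expansion into the outer series and collect powers.
F(0) = 0
F′(0) = 1/2
F′′(0) = -1/4
F′′′(0) = 3/8
F^(4)(0) = -5/8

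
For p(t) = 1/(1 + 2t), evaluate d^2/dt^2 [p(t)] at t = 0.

8

From the series, [t^2] p = 4; multiply by 2! = 2 to get 8.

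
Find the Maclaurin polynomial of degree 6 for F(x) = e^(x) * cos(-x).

-x^5/30 - x^4/6 - x^3/3 + x + 1

Multiply the two series term by term and collect like powers.
F(0) = 1
F′(0) = 1
F′′(0) = 0
F′′′(0) = -2
F^(4)(0) = -4
F^(5)(0) = -4
F^(6)(0) = 0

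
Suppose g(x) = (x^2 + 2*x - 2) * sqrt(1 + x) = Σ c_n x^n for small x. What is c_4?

Distribute the polynomial across the series and collect like powers.
g(0) = -2
g′(0) = 1
g′′(0) = 9/2
g′′′(0) = 3/4
g^(4)(0) = 15/8
The Taylor polynomial is Σ g^(k)(0)/k! · x^k.

5/64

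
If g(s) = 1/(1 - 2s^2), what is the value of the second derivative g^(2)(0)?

From the series, [s^2] g = 2; multiply by 2! = 2 to get 4.

4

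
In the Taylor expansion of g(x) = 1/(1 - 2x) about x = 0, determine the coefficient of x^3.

[x^0] = 1;  [x^1] = 2;  [x^2] = 4;  [x^3] = 8.
So c_3 = g′′′(0)/3! = 8.

8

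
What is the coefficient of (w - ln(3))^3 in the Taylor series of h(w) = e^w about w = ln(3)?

1/2

Apply the Taylor formula c_k = f^(k)(a)/k!.
h(ln(3)) = 3
h′(ln(3)) = 3
h′′(ln(3)) = 3
h′′′(ln(3)) = 3
Then c_k = h^(k)(ln(3))/k! gives each Taylor coefficient.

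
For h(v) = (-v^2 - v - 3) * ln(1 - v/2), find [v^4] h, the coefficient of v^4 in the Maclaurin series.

Distribute the polynomial across the series and collect like powers.

41/192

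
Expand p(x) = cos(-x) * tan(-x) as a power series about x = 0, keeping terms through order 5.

Expand each factor separately, then convolve coefficients.
p(0) = 0
p′(0) = -1
p′′(0) = 0
p′′′(0) = 1
p^(4)(0) = 0
p^(5)(0) = -1
Then c_k = p^(k)(0)/k! gives each Taylor coefficient.

-x^5/120 + x^3/6 - x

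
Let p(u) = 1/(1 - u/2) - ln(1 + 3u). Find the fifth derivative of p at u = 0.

-23313/4

Expand each term separately and add.
From the series, [u^5] p = -7771/160; multiply by 5! = 120 to get -23313/4.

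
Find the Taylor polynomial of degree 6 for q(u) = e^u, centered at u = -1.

(u + 1)^6*e^(-1)/720 + (u + 1)^5*e^(-1)/120 + (u + 1)^4*e^(-1)/24 + (u + 1)^3*e^(-1)/6 + (u + 1)^2*e^(-1)/2 + (u + 1)*e^(-1) + e^(-1)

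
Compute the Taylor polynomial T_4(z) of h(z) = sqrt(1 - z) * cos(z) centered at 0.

25*z^4/384 + 3*z^3/16 - 5*z^2/8 - z/2 + 1

Expand each factor separately, then convolve coefficients.
h(0) = 1
h′(0) = -1/2
h′′(0) = -5/4
h′′′(0) = 9/8
h^(4)(0) = 25/16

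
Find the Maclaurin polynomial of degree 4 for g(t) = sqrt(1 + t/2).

-5*t^4/2048 + t^3/128 - t^2/32 + t/4 + 1

Apply the Taylor formula c_k = f^(k)(a)/k!.
g(0) = 1
g′(0) = 1/4
g′′(0) = -1/16
g′′′(0) = 3/64
g^(4)(0) = -15/256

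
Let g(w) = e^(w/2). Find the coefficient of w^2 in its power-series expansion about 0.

Differentiate repeatedly and evaluate at the center.
g(0) = 1
g′(0) = 1/2
g′′(0) = 1/4
So c_2 = g′′(0)/2! = 1/8.

1/8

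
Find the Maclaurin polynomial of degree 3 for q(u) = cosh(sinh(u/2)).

u^2/8 + 1

Let u equal the inner series; expand the outer function in u and truncate.
q(0) = 1
q′(0) = 0
q′′(0) = 1/4
q′′′(0) = 0
Dividing each by k! gives the coefficients c_0, ..., c_3.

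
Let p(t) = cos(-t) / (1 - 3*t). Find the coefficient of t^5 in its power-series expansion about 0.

Multiply the numerator's expansion by the denominator's geometric series.
p(0) = 1
p′(0) = 3
p′′(0) = 17
p′′′(0) = 153
p^(4)(0) = 1837
p^(5)(0) = 27555
So c_5 = p^(5)(0)/5! = 1837/8.

1837/8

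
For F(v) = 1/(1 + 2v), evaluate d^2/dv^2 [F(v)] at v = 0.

8

The coefficient of v^2 in the expansion is 4, so F′′(0) = 2! * (4) = 8.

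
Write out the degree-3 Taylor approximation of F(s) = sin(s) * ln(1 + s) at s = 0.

Multiply the two series term by term and collect like powers.

-s^3/2 + s^2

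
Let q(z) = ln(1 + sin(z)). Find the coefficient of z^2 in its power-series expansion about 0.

-1/2

Compose series: expand the inner function first, then feed it into the outer expansion.
q(0) = 0
q′(0) = 1
q′′(0) = -1
Then c_k = q^(k)(0)/k! gives each Taylor coefficient.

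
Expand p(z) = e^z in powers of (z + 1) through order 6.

p(-1) = e^(-1)
p′(-1) = e^(-1)
p′′(-1) = e^(-1)
p′′′(-1) = e^(-1)
p^(4)(-1) = e^(-1)
p^(5)(-1) = e^(-1)
p^(6)(-1) = e^(-1)

(z + 1)^6*e^(-1)/720 + (z + 1)^5*e^(-1)/120 + (z + 1)^4*e^(-1)/24 + (z + 1)^3*e^(-1)/6 + (z + 1)^2*e^(-1)/2 + (z + 1)*e^(-1) + e^(-1)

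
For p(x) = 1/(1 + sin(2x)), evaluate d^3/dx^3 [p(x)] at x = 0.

-40

Compose series: expand the inner function first, then feed it into the outer expansion.
From the series, [x^3] p = -20/3; multiply by 3! = 6 to get -40.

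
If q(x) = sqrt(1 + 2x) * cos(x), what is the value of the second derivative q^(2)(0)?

-2

Write out both Maclaurin series and multiply, keeping only the needed powers.
From the series, [x^2] q = -1; multiply by 2! = 2 to get -2.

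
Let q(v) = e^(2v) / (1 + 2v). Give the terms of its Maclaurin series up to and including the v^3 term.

-8*v^3/3 + 2*v^2 + 1

Take the Cauchy product of the two expansions.
q(0) = 1
q′(0) = 0
q′′(0) = 4
q′′′(0) = -16
The Taylor polynomial is Σ q^(k)(0)/k! · v^k.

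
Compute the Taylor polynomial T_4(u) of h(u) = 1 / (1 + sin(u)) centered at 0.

2*u^4/3 - 5*u^3/6 + u^2 - u + 1

Expand as Σ (-1)^k u^k with u equal to the inner function's series.
h(0) = 1
h′(0) = -1
h′′(0) = 2
h′′′(0) = -5
h^(4)(0) = 16
Then c_k = h^(k)(0)/k! gives each Taylor coefficient.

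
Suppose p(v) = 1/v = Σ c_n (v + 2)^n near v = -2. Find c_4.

-1/32

p(-2) = -1/2
p′(-2) = -1/4
p′′(-2) = -1/4
p′′′(-2) = -3/8
p^(4)(-2) = -3/4
Dividing each by k! gives the coefficients c_0, ..., c_4.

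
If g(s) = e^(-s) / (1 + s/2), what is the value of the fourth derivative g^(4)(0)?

Take the Cauchy product of the two expansions.
The coefficient of s^4 in the expansion is 7/16, so g^(4)(0) = 4! * (7/16) = 21/2.

21/2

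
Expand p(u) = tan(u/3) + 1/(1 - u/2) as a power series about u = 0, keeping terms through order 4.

Expand each term separately and add.
p(0) = 1
p′(0) = 5/6
p′′(0) = 1/2
p′′′(0) = 89/108
p^(4)(0) = 3/2
Then c_k = p^(k)(0)/k! gives each Taylor coefficient.

u^4/16 + 89*u^3/648 + u^2/4 + 5*u/6 + 1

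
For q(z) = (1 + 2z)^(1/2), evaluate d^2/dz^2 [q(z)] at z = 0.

-1

The coefficient of z^2 in the expansion is -1/2, so q′′(0) = 2! * (-1/2) = -1.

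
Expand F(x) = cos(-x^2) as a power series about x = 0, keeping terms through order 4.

1 - x^4/2

F(0) = 1
F′(0) = 0
F′′(0) = 0
F′′′(0) = 0
F^(4)(0) = -12
Then c_k = F^(k)(0)/k! gives each Taylor coefficient.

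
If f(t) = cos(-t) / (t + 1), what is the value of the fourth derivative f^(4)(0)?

13

Expand 1/(denominator) as a geometric series and multiply by the numerator's series.
The coefficient of t^4 in the expansion is 13/24, so f^(4)(0) = 4! * (13/24) = 13.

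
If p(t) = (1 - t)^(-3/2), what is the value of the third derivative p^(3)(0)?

105/8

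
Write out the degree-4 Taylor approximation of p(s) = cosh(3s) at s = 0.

p(0) = 1
p′(0) = 0
p′′(0) = 9
p′′′(0) = 0
p^(4)(0) = 81

27*s^4/8 + 9*s^2/2 + 1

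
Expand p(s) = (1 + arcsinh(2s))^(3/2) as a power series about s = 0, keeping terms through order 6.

Plug the Maclaurin series of the inner function into that of the outer and collect terms.
p(0) = 1
p′(0) = 3
p′′(0) = 3
p′′′(0) = -15
p^(4)(0) = -39
p^(5)(0) = 507
p^(6)(0) = 2667
Then c_k = p^(k)(0)/k! gives each Taylor coefficient.

889*s^6/240 + 169*s^5/40 - 13*s^4/8 - 5*s^3/2 + 3*s^2/2 + 3*s + 1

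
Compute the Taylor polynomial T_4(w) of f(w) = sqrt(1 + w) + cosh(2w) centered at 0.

241*w^4/384 + w^3/16 + 15*w^2/8 + w/2 + 2

Combine the two series term by term.
f(0) = 2
f′(0) = 1/2
f′′(0) = 15/4
f′′′(0) = 3/8
f^(4)(0) = 241/16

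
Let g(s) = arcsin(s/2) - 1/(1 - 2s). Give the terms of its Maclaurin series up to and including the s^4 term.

-16*s^4 - 383*s^3/48 - 4*s^2 - 3*s/2 - 1

Add the two expansions coefficient-wise.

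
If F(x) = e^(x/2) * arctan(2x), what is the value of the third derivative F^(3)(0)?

-29/2

Expand each factor separately, then convolve coefficients.
The coefficient of x^3 in the expansion is -29/12, so F′′′(0) = 3! * (-29/12) = -29/2.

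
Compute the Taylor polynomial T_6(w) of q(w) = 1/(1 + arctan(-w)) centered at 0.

8*w^6/45 + w^5/5 + w^4/3 + 2*w^3/3 + w^2 + w + 1

Let u equal the inner series; expand the outer function in u and truncate.
q(0) = 1
q′(0) = 1
q′′(0) = 2
q′′′(0) = 4
q^(4)(0) = 8
q^(5)(0) = 24
q^(6)(0) = 128
Dividing each by k! gives the coefficients c_0, ..., c_6.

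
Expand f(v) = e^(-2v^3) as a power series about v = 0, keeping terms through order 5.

Compute the successive derivatives at the expansion point and divide by k!.
f(0) = 1
f′(0) = 0
f′′(0) = 0
f′′′(0) = -12
f^(4)(0) = 0
f^(5)(0) = 0

1 - 2*v^3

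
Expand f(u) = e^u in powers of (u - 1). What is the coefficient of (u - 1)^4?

f(1) = e
f′(1) = e
f′′(1) = e
f′′′(1) = e
f^(4)(1) = e
The Taylor polynomial is Σ f^(k)(1)/k! · (u - 1)^k.

e/24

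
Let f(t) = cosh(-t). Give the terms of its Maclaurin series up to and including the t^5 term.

f(0) = 1
f′(0) = 0
f′′(0) = 1
f′′′(0) = 0
f^(4)(0) = 1
f^(5)(0) = 0
The Taylor polynomial is Σ f^(k)(0)/k! · t^k.

t^4/24 + t^2/2 + 1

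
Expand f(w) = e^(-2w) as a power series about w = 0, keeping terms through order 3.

f(0) = 1
f′(0) = -2
f′′(0) = 4
f′′′(0) = -8
Dividing each by k! gives the coefficients c_0, ..., c_3.

-4*w^3/3 + 2*w^2 - 2*w + 1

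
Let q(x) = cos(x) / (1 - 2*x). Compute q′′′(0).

Use 1/(1 - r) = Σ r^k on the denominator, then take the Cauchy product.
The coefficient of x^3 in the expansion is 7, so q′′′(0) = 3! * (7) = 42.

42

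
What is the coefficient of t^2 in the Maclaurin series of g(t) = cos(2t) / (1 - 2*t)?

2

Multiply the numerator's expansion by the denominator's geometric series.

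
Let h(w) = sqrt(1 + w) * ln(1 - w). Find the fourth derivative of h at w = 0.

-10

Multiply the two series term by term and collect like powers.
The coefficient of w^4 in the expansion is -5/12, so h^(4)(0) = 4! * (-5/12) = -10.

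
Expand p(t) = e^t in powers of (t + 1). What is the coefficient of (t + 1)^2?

c_2 = p′′(-1)/2! = e^(-1)/2.

e^(-1)/2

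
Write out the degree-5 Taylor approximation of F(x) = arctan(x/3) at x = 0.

x^5/1215 - x^3/81 + x/3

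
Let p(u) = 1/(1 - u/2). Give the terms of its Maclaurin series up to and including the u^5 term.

p(0) = 1
p′(0) = 1/2
p′′(0) = 1/2
p′′′(0) = 3/4
p^(4)(0) = 3/2
p^(5)(0) = 15/4
The Taylor polynomial is Σ p^(k)(0)/k! · u^k.

u^5/32 + u^4/16 + u^3/8 + u^2/4 + u/2 + 1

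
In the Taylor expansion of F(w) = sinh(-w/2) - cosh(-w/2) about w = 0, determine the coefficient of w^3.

Add the two expansions coefficient-wise.

-1/48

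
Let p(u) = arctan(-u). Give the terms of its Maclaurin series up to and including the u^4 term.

p(0) = 0
p′(0) = -1
p′′(0) = 0
p′′′(0) = 2
p^(4)(0) = 0

u^3/3 - u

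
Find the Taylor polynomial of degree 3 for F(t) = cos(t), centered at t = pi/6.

(t - pi/6)^3/12 - sqrt(3)*(t - pi/6)^2/4 - (t - pi/6)/2 + sqrt(3)/2

Compute the successive derivatives at the expansion point and divide by k!.
F(pi/6) = sqrt(3)/2
F′(pi/6) = -1/2
F′′(pi/6) = -sqrt(3)/2
F′′′(pi/6) = 1/2
Then c_k = F^(k)(pi/6)/k! gives each Taylor coefficient.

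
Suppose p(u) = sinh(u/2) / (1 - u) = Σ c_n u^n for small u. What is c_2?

Write out both Maclaurin series and multiply, keeping only the needed powers.
p(0) = 0
p′(0) = 1/2
p′′(0) = 1
So c_2 = p′′(0)/2! = 1/2.

1/2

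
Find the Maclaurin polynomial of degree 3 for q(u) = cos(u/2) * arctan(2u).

Take the Cauchy product of the two expansions.
[u^0] = 0;  [u^1] = 2;  [u^2] = 0;  [u^3] = -35/12.

-35*u^3/12 + 2*u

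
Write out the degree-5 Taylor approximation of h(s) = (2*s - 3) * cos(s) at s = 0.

Distribute the polynomial across the series and collect like powers.
h(0) = -3
h′(0) = 2
h′′(0) = 3
h′′′(0) = -6
h^(4)(0) = -3
h^(5)(0) = 10
Dividing each by k! gives the coefficients c_0, ..., c_5.

s^5/12 - s^4/8 - s^3 + 3*s^2/2 + 2*s - 3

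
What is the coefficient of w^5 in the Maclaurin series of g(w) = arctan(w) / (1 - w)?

13/15

Multiply the two series term by term and collect like powers.
g(0) = 0
g′(0) = 1
g′′(0) = 2
g′′′(0) = 4
g^(4)(0) = 16
g^(5)(0) = 104
Then c_k = g^(k)(0)/k! gives each Taylor coefficient.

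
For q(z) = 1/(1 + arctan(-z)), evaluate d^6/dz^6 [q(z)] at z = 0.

Substitute the inner expansion into the outer series and collect powers.
The coefficient of z^6 in the expansion is 8/45, so q^(6)(0) = 6! * (8/45) = 128.

128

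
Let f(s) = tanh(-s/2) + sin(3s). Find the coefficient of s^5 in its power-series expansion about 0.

Combine the two series term by term.
f(0) = 0
f′(0) = 5/2
f′′(0) = 0
f′′′(0) = -107/4
f^(4)(0) = 0
f^(5)(0) = 485/2
So c_5 = f^(5)(0)/5! = 97/48.

97/48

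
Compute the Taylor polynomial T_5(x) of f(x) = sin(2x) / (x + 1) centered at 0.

Expand 1/(denominator) as a geometric series and multiply by the numerator's series.

14*x^5/15 - 2*x^4/3 + 2*x^3/3 - 2*x^2 + 2*x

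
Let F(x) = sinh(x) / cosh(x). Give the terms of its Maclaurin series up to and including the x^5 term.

2*x^5/15 - x^3/3 + x

Divide the numerator series by the denominator series (power-series long division).
[x^0] = 0;  [x^1] = 1;  [x^2] = 0;  [x^3] = -1/3;  [x^4] = 0;  [x^5] = 2/15.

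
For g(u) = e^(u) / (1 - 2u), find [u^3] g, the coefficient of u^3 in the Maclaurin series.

Write out both Maclaurin series and multiply, keeping only the needed powers.
So c_3 = g′′′(0)/3! = 79/6.

79/6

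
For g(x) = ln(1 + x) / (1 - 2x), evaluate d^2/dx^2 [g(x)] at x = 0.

Write out both Maclaurin series and multiply, keeping only the needed powers.
From the series, [x^2] g = 3/2; multiply by 2! = 2 to get 3.

3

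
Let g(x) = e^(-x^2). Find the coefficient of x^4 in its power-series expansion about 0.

1/2

Differentiate repeatedly and evaluate at the center.
g(0) = 1
g′(0) = 0
g′′(0) = -2
g′′′(0) = 0
g^(4)(0) = 12
So c_4 = g^(4)(0)/4! = 1/2.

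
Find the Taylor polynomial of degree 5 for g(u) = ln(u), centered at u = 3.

[(u - 3)^0] = ln(3);  [(u - 3)^1] = 1/3;  [(u - 3)^2] = -1/18;  [(u - 3)^3] = 1/81;  [(u - 3)^4] = -1/324;  [(u - 3)^5] = 1/1215.

(u - 3)^5/1215 - (u - 3)^4/324 + (u - 3)^3/81 - (u - 3)^2/18 + (u - 3)/3 + ln(3)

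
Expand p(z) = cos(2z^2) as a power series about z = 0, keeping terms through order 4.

1 - 2*z^4

[z^0] = 1;  [z^1] = 0;  [z^2] = 0;  [z^3] = 0;  [z^4] = -2.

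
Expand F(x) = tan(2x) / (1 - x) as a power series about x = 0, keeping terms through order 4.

Take the Cauchy product of the two expansions.
[x^0] = 0;  [x^1] = 2;  [x^2] = 2;  [x^3] = 14/3;  [x^4] = 14/3.

14*x^4/3 + 14*x^3/3 + 2*x^2 + 2*x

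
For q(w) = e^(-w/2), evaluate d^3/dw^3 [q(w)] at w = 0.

-1/8

From the series, [w^3] q = -1/48; multiply by 3! = 6 to get -1/8.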